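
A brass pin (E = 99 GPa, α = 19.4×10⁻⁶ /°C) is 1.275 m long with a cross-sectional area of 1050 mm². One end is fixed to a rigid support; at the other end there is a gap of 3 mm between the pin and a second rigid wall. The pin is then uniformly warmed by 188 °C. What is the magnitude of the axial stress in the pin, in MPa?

σ ≈ 128 MPa (compressive)

If the wall were absent the pin would grow by αΔT L = 19.4×10⁻⁶ × 188 × 1275 = 4.65 mm.
This exceeds the 3 mm gap, so the wall pushes back. The portion of expansion that must be recovered elastically is δ_free − gap = 4.65 − 3 = 1.65 mm.
So σ = E(δ_free − g)/L = 99×10³ × 1.65/1275 = 128.1 MPa.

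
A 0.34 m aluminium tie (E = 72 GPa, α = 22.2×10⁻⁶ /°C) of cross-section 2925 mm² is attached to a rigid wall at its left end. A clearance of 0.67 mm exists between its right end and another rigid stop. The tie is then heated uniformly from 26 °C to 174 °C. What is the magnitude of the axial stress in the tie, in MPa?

σ ≈ 94.7 MPa (compressive)

If the wall were absent the tie would grow by αΔT L = 22.2×10⁻⁶ × 148 × 340 = 1.117 mm.
After closing the 0.67 mm clearance, 1.117 − 0.67 = 0.4471 mm of expansion remains to be suppressed by the wall.
Compatibility: PL/(AE) = 0.4471 mm, so σ = P/A = E × (0.4471/340) = 94.68 MPa.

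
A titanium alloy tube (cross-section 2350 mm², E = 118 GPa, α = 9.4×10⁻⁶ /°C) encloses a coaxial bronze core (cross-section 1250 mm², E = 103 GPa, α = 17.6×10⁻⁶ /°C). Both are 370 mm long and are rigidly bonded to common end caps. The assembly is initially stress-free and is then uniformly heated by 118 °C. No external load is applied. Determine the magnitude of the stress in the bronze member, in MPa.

σ ≈ 68.1 MPa (compressive)

The bronze has the larger α, so on heating it would change length more than the titanium alloy if both were free. The rigid plates force a common final length, so the bronze is put into compression and the titanium alloy into tension, with equal and opposite forces P (no external load).
Equating the net (thermal + elastic) strains gives |α₁ − α₂|·ΔT = P·[1/(A₁E₁) + 1/(A₂E₂)].
|α₁ − α₂|·ΔT = 8.2×10⁻⁶ × 118 = 0.0009676.
1/(A₁E₁) + 1/(A₂E₂) = 1/(2350×118×10³) + 1/(1250×103×10³) = 1.137×10⁻⁸ N⁻¹.
P = 0.0009676 / 1.137×10⁻⁸ = 85080 N = 85.08 kN.
σ_{bronze} = P/A₂ = 85080/1250 = 68.06 MPa, compressive.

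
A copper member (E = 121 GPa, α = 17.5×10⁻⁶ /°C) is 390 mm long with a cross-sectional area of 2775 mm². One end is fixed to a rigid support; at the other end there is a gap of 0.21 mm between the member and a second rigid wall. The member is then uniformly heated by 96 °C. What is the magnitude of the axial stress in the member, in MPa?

σ ≈ 138 MPa (compressive)

Free thermal elongation = αΔT L = 17.5×10⁻⁶ × 96 × 390 = 0.6552 mm.
After closing the 0.21 mm clearance, 0.6552 − 0.21 = 0.4452 mm of expansion remains to be suppressed by the wall.
That suppressed elongation corresponds to σ = E·Δ/L = 121×10³ × 0.4452/390 = 138.1 MPa.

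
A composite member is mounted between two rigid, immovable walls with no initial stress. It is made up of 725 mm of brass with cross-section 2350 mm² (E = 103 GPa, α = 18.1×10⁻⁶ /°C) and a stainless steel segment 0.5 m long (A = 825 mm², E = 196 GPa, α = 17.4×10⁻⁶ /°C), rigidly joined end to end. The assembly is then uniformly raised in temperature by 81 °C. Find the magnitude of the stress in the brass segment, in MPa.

With the walls removed the bar would change length by δ_free = Σ αᵢΔT Lᵢ = 18.1×10⁻⁶×81×725 + 17.4×10⁻⁶×81×500 = 1.768 mm.
Since the ends are fixed, an axial force P builds up, equal in every segment, with P · Σ Lᵢ/(AᵢEᵢ) = δ_free.
Σ Lᵢ/(AᵢEᵢ) = 725/(2350×103×10³) + 500/(825×196×10³) = 6.087×10⁻⁶ mm/N.
P = 1.768 / 6.087×10⁻⁶ = 290400 N = 290.4 kN, compressive.
σ_{brass} = P / A = 290400 / 2350 = 123.6 MPa.

σ ≈ 124 MPa (compressive)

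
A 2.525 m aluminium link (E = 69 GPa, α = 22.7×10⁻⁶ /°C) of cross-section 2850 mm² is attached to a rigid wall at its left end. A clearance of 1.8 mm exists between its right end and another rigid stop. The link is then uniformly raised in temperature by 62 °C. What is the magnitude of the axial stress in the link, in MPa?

Free thermal elongation = αΔT L = 22.7×10⁻⁶ × 62 × 2525 = 3.554 mm.
This exceeds the 1.8 mm gap, so the wall pushes back. The portion of expansion that must be recovered elastically is δ_free − gap = 3.554 − 1.8 = 1.754 mm.
Compatibility: PL/(AE) = 1.754 mm, so σ = P/A = E × (1.754/2525) = 47.92 MPa.

σ ≈ 47.9 MPa (compressive)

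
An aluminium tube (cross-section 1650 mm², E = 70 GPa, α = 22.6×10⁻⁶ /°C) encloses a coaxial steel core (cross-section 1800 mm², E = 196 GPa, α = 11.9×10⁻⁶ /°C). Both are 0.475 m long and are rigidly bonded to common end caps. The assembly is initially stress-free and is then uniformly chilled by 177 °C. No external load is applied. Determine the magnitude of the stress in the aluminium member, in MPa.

Both members must finish at the same length. With the larger α, the aluminium tends to over-contract; the plates restrain it, putting the aluminium in tension and the steel in compression. With no external load the two internal forces are equal and opposite, magnitude P.
Equating the net (thermal + elastic) strains gives |α₁ − α₂|·ΔT = P·[1/(A₁E₁) + 1/(A₂E₂)].
|α₁ − α₂|·ΔT = 10.7×10⁻⁶ × 177 = 0.001894.
1/(A₁E₁) + 1/(A₂E₂) = 1/(1650×70×10³) + 1/(1800×196×10³) = 1.149×10⁻⁸ N⁻¹.
P = 0.001894 / 1.149×10⁻⁸ = 164800 N = 164.8 kN.
σ_{aluminium} = P/A₁ = 164800/1650 = 99.88 MPa, tensile.

σ ≈ 99.9 MPa (tensile)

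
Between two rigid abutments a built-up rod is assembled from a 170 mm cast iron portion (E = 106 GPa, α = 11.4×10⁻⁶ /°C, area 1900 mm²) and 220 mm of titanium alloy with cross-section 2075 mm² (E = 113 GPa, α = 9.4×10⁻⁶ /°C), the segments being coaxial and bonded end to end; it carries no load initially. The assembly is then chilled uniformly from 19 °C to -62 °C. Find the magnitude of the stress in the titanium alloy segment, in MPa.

σ ≈ 87.7 MPa (tensile)

If the supports were absent, the total length change would be Σ αᵢΔT Lᵢ = 11.4×10⁻⁶×81×170 + 9.4×10⁻⁶×81×220 = 0.3245 mm.
The walls prevent any net length change, so an axial force P (same in every segment) develops. Compatibility: P · Σ Lᵢ/(AᵢEᵢ) = δ_free.
Σ Lᵢ/(AᵢEᵢ) = 170/(1900×106×10³) + 220/(2075×113×10³) = 1.782×10⁻⁶ mm/N.
Hence P = δ_free / Σ(L/AE) = 0.3245/1.782×10⁻⁶ = 182.1 kN (tensile).
σ_{titanium alloy} = P / A = 182100 / 2075 = 87.74 MPa.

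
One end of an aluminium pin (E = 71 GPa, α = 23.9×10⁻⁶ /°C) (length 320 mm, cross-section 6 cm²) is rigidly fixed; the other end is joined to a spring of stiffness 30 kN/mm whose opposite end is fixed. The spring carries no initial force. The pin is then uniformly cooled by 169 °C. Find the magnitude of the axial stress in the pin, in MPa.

If the spring were absent the pin would shorten by αΔT L = 23.9×10⁻⁶ × 169 × 320 = 1.293 mm.
Let P be the tensile force in the spring. The pin extends elastically by PL/(AE) and the spring stretches by P/k; together these equal δ_free.
So P = δ_free / [L/(AE) + 1/k] = 1.293 / [ 320/(600×71×10³) + 1/(30×10³) ].
P = 1.293 / 4.085×10⁻⁵ = 31640 N.
σ = P/A = 31640/600 = 52.74 MPa.

σ ≈ 52.7 MPa (tensile)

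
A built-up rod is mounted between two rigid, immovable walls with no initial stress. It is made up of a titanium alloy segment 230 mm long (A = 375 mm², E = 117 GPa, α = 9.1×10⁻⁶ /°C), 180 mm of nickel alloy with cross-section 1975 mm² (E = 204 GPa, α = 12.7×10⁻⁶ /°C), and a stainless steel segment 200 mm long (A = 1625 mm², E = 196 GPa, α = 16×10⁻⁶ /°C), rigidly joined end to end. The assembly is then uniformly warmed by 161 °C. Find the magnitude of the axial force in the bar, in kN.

If the supports were absent, the total length change would be Σ αᵢΔT Lᵢ = 9.1×10⁻⁶×161×230 + 12.7×10⁻⁶×161×180 + 16×10⁻⁶×161×200 = 1.22 mm.
The rigid supports impose zero overall length change; the single axial force P common to all segments must satisfy P Σ Lᵢ/(AᵢEᵢ) = δ_free.
The series flexibility is Σ Lᵢ/(AᵢEᵢ) = 230/(375×117×10³) + 180/(1975×204×10³) + 200/(1625×196×10³) = 6.317×10⁻⁶ mm/N.
So P = 1.22 / 6.317×10⁻⁶ = 193.2 kN, compressive.

P ≈ 193 kN (compressive)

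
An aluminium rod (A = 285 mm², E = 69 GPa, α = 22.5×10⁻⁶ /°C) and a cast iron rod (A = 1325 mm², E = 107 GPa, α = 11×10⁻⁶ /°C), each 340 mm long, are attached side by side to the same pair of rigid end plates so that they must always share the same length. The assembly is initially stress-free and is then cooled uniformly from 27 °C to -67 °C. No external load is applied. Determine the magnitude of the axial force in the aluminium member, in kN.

P ≈ 18.7 kN (tensile in the aluminium)

The aluminium has the larger α, so on cooling it would change length more than the cast iron if both were free. The rigid plates force a common final length, so the aluminium is put into tension and the cast iron into compression, with equal and opposite forces P (no external load).
Equating the net (thermal + elastic) strains gives |α₁ − α₂|·ΔT = P·[1/(A₁E₁) + 1/(A₂E₂)].
|α₁ − α₂|·ΔT = 11.5×10⁻⁶ × 94 = 0.001081.
1/(A₁E₁) + 1/(A₂E₂) = 1/(285×69×10³) + 1/(1325×107×10³) = 5.791×10⁻⁸ N⁻¹.
So P = 0.001081 / 5.791×10⁻⁸ = 18.67 kN.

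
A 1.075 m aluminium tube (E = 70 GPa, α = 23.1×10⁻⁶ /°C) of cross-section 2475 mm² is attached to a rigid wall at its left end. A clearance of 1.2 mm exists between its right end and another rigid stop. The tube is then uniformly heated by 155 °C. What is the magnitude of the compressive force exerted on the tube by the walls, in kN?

P ≈ 427 kN

If the wall were absent the tube would grow by αΔT L = 23.1×10⁻⁶ × 155 × 1075 = 3.849 mm.
After closing the 1.2 mm clearance, 3.849 − 1.2 = 2.649 mm of expansion remains to be suppressed by the wall.
That suppressed elongation corresponds to σ = E·Δ/L = 70×10³ × 2.649/1075 = 172.5 MPa.
P = σA = 172.5 × 2475 = 426.9 kN.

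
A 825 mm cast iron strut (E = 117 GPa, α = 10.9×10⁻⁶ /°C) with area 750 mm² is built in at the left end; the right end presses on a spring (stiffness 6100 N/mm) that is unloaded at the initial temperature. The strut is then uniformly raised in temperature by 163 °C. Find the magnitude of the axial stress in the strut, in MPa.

σ ≈ 11.3 MPa (compressive)

Free thermal expansion: δ_free = αΔT L = 10.9×10⁻⁶ × 163 × 825 = 1.466 mm.
Let P be the compressive force at the spring. The strut shortens elastically by PL/(AE) and the spring compresses by P/k; together these equal δ_free.
P [ L/(AE) + 1/k ] = δ_free → P [ 825/(750×117×10³) + 1/(6100) ] = 1.466.
P = 1.466 / 0.0001733 = 8456 N.
σ = P/A = 8456/750 = 11.28 MPa.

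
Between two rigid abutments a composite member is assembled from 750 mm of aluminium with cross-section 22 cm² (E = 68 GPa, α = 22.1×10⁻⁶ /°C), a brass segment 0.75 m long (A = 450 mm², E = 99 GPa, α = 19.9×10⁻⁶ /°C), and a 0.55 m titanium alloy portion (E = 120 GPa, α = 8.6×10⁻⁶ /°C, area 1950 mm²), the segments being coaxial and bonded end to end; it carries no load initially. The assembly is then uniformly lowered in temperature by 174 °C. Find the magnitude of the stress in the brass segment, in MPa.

Free thermal contraction of the whole bar: Σ αᵢΔT Lᵢ = 22.1×10⁻⁶×174×750 + 19.9×10⁻⁶×174×750 + 8.6×10⁻⁶×174×550 = 6.304 mm.
The rigid supports impose zero overall length change; the single axial force P common to all segments must satisfy P Σ Lᵢ/(AᵢEᵢ) = δ_free.
Σ Lᵢ/(AᵢEᵢ) = 750/(2200×68×10³) + 750/(450×99×10³) + 550/(1950×120×10³) = 2.42×10⁻⁵ mm/N.
Hence P = δ_free / Σ(L/AE) = 6.304/2.42×10⁻⁵ = 260.5 kN (tensile).
σ_{brass} = P / A = 260500 / 450 = 578.9 MPa.

σ ≈ 579 MPa (tensile)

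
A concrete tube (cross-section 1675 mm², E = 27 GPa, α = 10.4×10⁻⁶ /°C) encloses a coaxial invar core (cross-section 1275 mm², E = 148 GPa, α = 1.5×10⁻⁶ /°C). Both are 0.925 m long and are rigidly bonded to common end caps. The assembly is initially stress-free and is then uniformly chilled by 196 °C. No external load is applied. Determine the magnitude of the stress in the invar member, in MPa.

Equilibrium of a rigid end plate with no external load gives equal and opposite internal forces ±P in the two members. Since α_{concrete} > α_{invar}, cooling drives the concrete into tension and the invar into compression.
Setting the final lengths equal and cancelling L: (α₁ − α₂)ΔT = P/(A₁E₁) + P/(A₂E₂).
|α₁ − α₂|·ΔT = 8.9×10⁻⁶ × 196 = 0.001744.
1/(A₁E₁) + 1/(A₂E₂) = 1/(1675×27×10³) + 1/(1275×148×10³) = 2.741×10⁻⁸ N⁻¹.
So P = 0.001744 / 2.741×10⁻⁸ = 63.64 kN.
σ_{invar} = P/A₂ = 63640/1275 = 49.91 MPa, compressive.

σ ≈ 49.9 MPa (compressive)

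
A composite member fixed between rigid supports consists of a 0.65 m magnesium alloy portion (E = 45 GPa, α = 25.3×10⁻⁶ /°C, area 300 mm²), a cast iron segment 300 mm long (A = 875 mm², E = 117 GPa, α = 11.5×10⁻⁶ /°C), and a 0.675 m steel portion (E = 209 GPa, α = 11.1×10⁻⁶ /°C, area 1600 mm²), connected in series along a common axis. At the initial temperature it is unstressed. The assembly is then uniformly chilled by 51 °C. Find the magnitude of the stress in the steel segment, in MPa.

σ ≈ 16.4 MPa (tensile)

If the supports were absent, the total length change would be Σ αᵢΔT Lᵢ = 25.3×10⁻⁶×51×650 + 11.5×10⁻⁶×51×300 + 11.1×10⁻⁶×51×675 = 1.397 mm.
The rigid supports impose zero overall length change; the single axial force P common to all segments must satisfy P Σ Lᵢ/(AᵢEᵢ) = δ_free.
Σ Lᵢ/(AᵢEᵢ) = 650/(300×45×10³) + 300/(875×117×10³) + 675/(1600×209×10³) = 5.31×10⁻⁵ mm/N.
Hence P = δ_free / Σ(L/AE) = 1.397/5.31×10⁻⁵ = 26.31 kN (tensile).
σ_{steel} = P / A = 26310 / 1600 = 16.44 MPa.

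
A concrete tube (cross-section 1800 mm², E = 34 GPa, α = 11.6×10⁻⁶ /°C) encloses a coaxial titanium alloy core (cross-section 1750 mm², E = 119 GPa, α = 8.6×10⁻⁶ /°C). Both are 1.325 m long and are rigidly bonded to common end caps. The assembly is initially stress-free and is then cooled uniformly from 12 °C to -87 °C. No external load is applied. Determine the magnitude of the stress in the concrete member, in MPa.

σ ≈ 7.8 MPa (tensile)

Both members must finish at the same length. With the larger α, the concrete tends to over-contract; the plates restrain it, putting the concrete in tension and the titanium alloy in compression. With no external load the two internal forces are equal and opposite, magnitude P.
Setting the final lengths equal and cancelling L: (α₁ − α₂)ΔT = P/(A₁E₁) + P/(A₂E₂).
|α₁ − α₂|·ΔT = 3×10⁻⁶ × 99 = 0.000297.
1/(A₁E₁) + 1/(A₂E₂) = 1/(1800×34×10³) + 1/(1750×119×10³) = 2.114×10⁻⁸ N⁻¹.
So P = 0.000297 / 2.114×10⁻⁸ = 14.05 kN.
σ_{concrete} = P/A₁ = 14050/1800 = 7.804 MPa, tensile.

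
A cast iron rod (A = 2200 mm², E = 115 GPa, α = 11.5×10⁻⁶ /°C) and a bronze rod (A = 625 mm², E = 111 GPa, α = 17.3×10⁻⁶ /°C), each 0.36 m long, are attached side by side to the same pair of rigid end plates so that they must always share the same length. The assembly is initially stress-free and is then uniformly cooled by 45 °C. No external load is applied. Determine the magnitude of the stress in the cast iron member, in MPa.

σ ≈ 6.46 MPa (compressive)

Both members must finish at the same length. With the larger α, the bronze tends to over-contract; the plates restrain it, putting the bronze in tension and the cast iron in compression. With no external load the two internal forces are equal and opposite, magnitude P.
Compatibility of the two members (thermal + elastic change equal): (α₁ − α₂)ΔT = P·[1/(A₁E₁) + 1/(A₂E₂)].
|α₁ − α₂|·ΔT = 5.8×10⁻⁶ × 45 = 0.000261.
1/(A₁E₁) + 1/(A₂E₂) = 1/(2200×115×10³) + 1/(625×111×10³) = 1.837×10⁻⁸ N⁻¹.
P = 0.000261 / 1.837×10⁻⁸ = 14210 N = 14.21 kN.
σ_{cast iron} = P/A₁ = 14210/2200 = 6.459 MPa, compressive.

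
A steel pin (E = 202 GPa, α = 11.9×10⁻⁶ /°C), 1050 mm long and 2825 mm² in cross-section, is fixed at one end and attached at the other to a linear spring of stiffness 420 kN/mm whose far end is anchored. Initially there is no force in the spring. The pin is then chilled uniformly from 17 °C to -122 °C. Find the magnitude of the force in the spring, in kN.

P ≈ 411 kN

Free thermal contraction: δ_free = αΔT L = 11.9×10⁻⁶ × 139 × 1050 = 1.737 mm.
Let P be the tensile force in the spring. The pin extends elastically by PL/(AE) and the spring stretches by P/k; together these equal δ_free.
P [ L/(AE) + 1/k ] = δ_free → P [ 1050/(2825×202×10³) + 1/(420×10³) ] = 1.737.
P = 1.737 / 4.221×10⁻⁶ = 411500 N.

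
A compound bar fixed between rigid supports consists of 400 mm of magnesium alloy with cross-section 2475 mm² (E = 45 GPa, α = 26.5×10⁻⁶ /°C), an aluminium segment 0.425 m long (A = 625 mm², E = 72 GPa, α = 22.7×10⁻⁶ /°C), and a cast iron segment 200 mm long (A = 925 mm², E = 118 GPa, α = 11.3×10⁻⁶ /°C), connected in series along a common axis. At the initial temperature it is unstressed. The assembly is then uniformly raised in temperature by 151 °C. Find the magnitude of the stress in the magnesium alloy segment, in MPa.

If the supports were absent, the total length change would be Σ αᵢΔT Lᵢ = 26.5×10⁻⁶×151×400 + 22.7×10⁻⁶×151×425 + 11.3×10⁻⁶×151×200 = 3.399 mm.
The walls prevent any net length change, so an axial force P (same in every segment) develops. Compatibility: P · Σ Lᵢ/(AᵢEᵢ) = δ_free.
The series flexibility is Σ Lᵢ/(AᵢEᵢ) = 400/(2475×45×10³) + 425/(625×72×10³) + 200/(925×118×10³) = 1.487×10⁻⁵ mm/N.
So P = 3.399 / 1.487×10⁻⁵ = 228.6 kN, compressive.
σ_{magnesium alloy} = P / A = 228600 / 2475 = 92.36 MPa.

σ ≈ 92.4 MPa (compressive)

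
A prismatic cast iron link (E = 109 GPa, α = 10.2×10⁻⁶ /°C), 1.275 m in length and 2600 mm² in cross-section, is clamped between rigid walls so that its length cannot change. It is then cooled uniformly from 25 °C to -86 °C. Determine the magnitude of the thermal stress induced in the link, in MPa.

The supports are rigid, so the total axial strain is zero. The restrained thermal strain is ε = αΔT = 10.2×10⁻⁶ × 111 = 1132.2×10⁻⁶.
Hence σ = E·αΔT = 109×10³ × 1132.2×10⁻⁶ = 123.4 MPa, tensile.

σ ≈ 123 MPa (tensile)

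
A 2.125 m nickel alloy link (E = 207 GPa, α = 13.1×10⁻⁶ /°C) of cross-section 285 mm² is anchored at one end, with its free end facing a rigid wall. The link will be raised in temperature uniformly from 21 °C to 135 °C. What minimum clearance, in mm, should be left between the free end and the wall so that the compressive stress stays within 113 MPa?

g ≈ 2.01 mm

Free expansion if unrestrained: δ_free = αΔT L = 13.1×10⁻⁶ × 114 × 2125 = 3.173 mm.
At the allowable stress the elastic shortening the wall may impose is σL/E = 113 × 2125 / (207×10³) = 1.16 mm.
So the gap has to take up the difference, g_min = δ_free − σL/E = 3.173 − 1.16 = 2.013 mm.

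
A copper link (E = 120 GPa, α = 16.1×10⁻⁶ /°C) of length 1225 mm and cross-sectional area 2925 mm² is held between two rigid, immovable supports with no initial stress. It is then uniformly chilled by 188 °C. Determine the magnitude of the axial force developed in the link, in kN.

P ≈ 1060 kN (tensile)

The ends cannot move, so σ = EαΔT = 120×10³ × 16.1×10⁻⁶ × 188 = 363.2 MPa.
Axial force P = σA = 363.2 × 2925 = 1.062×10⁶ N = 1062 kN, tensile.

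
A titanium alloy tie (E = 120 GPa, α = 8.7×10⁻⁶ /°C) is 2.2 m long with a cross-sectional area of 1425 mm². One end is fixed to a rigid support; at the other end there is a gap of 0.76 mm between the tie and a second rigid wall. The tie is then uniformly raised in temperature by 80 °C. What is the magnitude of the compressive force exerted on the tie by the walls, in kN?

If the wall were absent the tie would grow by αΔT L = 8.7×10⁻⁶ × 80 × 2200 = 1.531 mm.
After closing the 0.76 mm clearance, 1.531 − 0.76 = 0.7712 mm of expansion remains to be suppressed by the wall.
Compatibility: PL/(AE) = 0.7712 mm, so σ = P/A = E × (0.7712/2200) = 42.07 MPa.
Force on the wall = σA = 42.07 × 1425 mm² = 59.94 kN.

P ≈ 59.9 kN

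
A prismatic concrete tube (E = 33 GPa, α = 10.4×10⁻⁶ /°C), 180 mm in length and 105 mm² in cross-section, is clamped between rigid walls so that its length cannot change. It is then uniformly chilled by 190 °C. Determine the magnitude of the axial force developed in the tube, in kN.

With zero net strain, σ = E·αΔT = 33 GPa × 10.4×10⁻⁶ × 190 = 65.21 MPa.
Axial force P = σA = 65.21 × 105 = 6847 N = 6.847 kN, tensile.

P ≈ 6.85 kN (tensile)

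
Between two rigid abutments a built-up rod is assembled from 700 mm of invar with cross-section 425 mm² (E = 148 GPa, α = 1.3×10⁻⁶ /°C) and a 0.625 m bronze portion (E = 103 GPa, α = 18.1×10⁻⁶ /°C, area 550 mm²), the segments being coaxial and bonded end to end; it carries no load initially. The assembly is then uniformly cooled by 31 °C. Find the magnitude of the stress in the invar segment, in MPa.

σ ≈ 40.2 MPa (tensile)

Free thermal contraction of the whole bar: Σ αᵢΔT Lᵢ = 1.3×10⁻⁶×31×700 + 18.1×10⁻⁶×31×625 = 0.3789 mm.
The rigid supports impose zero overall length change; the single axial force P common to all segments must satisfy P Σ Lᵢ/(AᵢEᵢ) = δ_free.
Σ Lᵢ/(AᵢEᵢ) = 700/(425×148×10³) + 625/(550×103×10³) = 2.216×10⁻⁵ mm/N.
Hence P = δ_free / Σ(L/AE) = 0.3789/2.216×10⁻⁵ = 17.1 kN (tensile).
σ_{invar} = P / A = 17100 / 425 = 40.23 MPa.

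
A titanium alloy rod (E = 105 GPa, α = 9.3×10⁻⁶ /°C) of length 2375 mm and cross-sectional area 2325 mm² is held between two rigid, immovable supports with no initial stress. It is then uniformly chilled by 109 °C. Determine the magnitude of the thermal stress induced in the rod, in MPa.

The supports are rigid, so the total axial strain is zero. The restrained thermal strain is ε = αΔT = 9.3×10⁻⁶ × 109 = 1013.7×10⁻⁶.
The stress required to suppress this strain is σ = Eε = 105×10³ × 1013.7×10⁻⁶ = 106.4 MPa, tensile since the rod is trying to contract.

σ ≈ 106 MPa (tensile)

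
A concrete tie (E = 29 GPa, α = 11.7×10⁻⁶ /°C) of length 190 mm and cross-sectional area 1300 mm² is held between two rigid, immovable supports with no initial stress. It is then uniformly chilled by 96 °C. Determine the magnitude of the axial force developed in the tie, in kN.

P ≈ 42.3 kN (tensile)

Full restraint means ε = 0, so the stress is σ = EαΔT = 29×10³ × 11.7×10⁻⁶ × 96 = 32.57 MPa.
Then P = σA = 32.57 × 1300 mm² = 42.34 kN, tensile.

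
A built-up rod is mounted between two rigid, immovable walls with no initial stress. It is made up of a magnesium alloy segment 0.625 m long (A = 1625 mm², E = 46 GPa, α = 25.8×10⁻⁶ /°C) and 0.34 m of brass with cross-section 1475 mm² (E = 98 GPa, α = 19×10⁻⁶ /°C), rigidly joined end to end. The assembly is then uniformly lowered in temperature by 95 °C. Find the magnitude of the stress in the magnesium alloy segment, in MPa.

Free thermal contraction of the whole bar: Σ αᵢΔT Lᵢ = 25.8×10⁻⁶×95×625 + 19×10⁻⁶×95×340 = 2.146 mm.
The walls prevent any net length change, so an axial force P (same in every segment) develops. Compatibility: P · Σ Lᵢ/(AᵢEᵢ) = δ_free.
Σ Lᵢ/(AᵢEᵢ) = 625/(1625×46×10³) + 340/(1475×98×10³) = 1.071×10⁻⁵ mm/N.
So P = 2.146 / 1.071×10⁻⁵ = 200.3 kN, tensile.
σ_{magnesium alloy} = P / A = 200300 / 1625 = 123.2 MPa.

σ ≈ 123 MPa (tensile)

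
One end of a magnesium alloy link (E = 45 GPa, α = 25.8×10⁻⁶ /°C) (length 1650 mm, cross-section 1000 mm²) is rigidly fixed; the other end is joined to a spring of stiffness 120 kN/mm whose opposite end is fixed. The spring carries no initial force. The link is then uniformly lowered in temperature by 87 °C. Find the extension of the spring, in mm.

Free thermal contraction: δ_free = αΔT L = 25.8×10⁻⁶ × 87 × 1650 = 3.704 mm.
Let P be the tensile force in the spring. The link extends elastically by PL/(AE) and the spring stretches by P/k; together these equal δ_free.
So P = δ_free / [L/(AE) + 1/k] = 3.704 / [ 1650/(1000×45×10³) + 1/(120×10³) ].
P = 3.704 / 4.5×10⁻⁵ = 82300 N.
Spring extension = P/k = 82300/(120×10³) = 0.6859 mm.

δ ≈ 0.686 mm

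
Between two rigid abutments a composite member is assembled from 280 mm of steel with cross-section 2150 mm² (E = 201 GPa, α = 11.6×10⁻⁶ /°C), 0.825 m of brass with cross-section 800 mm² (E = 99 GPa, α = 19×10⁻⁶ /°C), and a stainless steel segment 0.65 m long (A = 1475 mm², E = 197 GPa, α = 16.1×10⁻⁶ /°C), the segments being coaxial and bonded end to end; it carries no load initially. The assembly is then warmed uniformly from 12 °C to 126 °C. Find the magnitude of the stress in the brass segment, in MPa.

Free thermal expansion of the whole bar: Σ αᵢΔT Lᵢ = 11.6×10⁻⁶×114×280 + 19×10⁻⁶×114×825 + 16.1×10⁻⁶×114×650 = 3.35 mm.
The walls prevent any net length change, so an axial force P (same in every segment) develops. Compatibility: P · Σ Lᵢ/(AᵢEᵢ) = δ_free.
The series flexibility is Σ Lᵢ/(AᵢEᵢ) = 280/(2150×201×10³) + 825/(800×99×10³) + 650/(1475×197×10³) = 1.33×10⁻⁵ mm/N.
P = 3.35 / 1.33×10⁻⁵ = 251900 N = 251.9 kN, compressive.
σ_{brass} = P / A = 251900 / 800 = 314.8 MPa.

σ ≈ 315 MPa (compressive)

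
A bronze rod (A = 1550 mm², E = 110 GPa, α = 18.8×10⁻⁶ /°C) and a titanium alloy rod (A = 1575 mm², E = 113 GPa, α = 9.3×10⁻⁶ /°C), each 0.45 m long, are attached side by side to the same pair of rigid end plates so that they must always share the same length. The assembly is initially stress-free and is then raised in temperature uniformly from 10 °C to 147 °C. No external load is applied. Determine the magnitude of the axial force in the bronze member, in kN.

P ≈ 113 kN (compressive in the bronze)

The bronze has the larger α, so on heating it would change length more than the titanium alloy if both were free. The rigid plates force a common final length, so the bronze is put into compression and the titanium alloy into tension, with equal and opposite forces P (no external load).
Equating the net (thermal + elastic) strains gives |α₁ − α₂|·ΔT = P·[1/(A₁E₁) + 1/(A₂E₂)].
|α₁ − α₂|·ΔT = 9.5×10⁻⁶ × 137 = 0.001301.
1/(A₁E₁) + 1/(A₂E₂) = 1/(1550×110×10³) + 1/(1575×113×10³) = 1.148×10⁻⁸ N⁻¹.
P = 0.001301 / 1.148×10⁻⁸ = 113300 N = 113.3 kN.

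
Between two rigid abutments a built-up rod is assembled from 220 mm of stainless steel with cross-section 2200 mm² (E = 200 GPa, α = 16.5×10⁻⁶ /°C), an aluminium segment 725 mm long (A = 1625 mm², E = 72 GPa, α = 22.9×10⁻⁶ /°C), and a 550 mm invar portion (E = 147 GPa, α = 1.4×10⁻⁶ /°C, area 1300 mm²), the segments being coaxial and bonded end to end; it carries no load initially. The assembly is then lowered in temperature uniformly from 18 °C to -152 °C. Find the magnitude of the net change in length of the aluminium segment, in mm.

With the walls removed the bar would change length by δ_free = Σ αᵢΔT Lᵢ = 16.5×10⁻⁶×170×220 + 22.9×10⁻⁶×170×725 + 1.4×10⁻⁶×170×550 = 3.57 mm.
Since the ends are fixed, an axial force P builds up, equal in every segment, with P · Σ Lᵢ/(AᵢEᵢ) = δ_free.
Σ Lᵢ/(AᵢEᵢ) = 220/(2200×200×10³) + 725/(1625×72×10³) + 550/(1300×147×10³) = 9.575×10⁻⁶ mm/N.
P = 3.57 / 9.575×10⁻⁶ = 372900 N = 372.9 kN, tensile.
For the aluminium segment, free thermal change = 22.9×10⁻⁶×170×725 = 2.822 mm and elastic change from P = 372900×725/(1625×72×10³) = 2.311 mm; these oppose, so the net change is 0.512 mm (segment shortens).

|ΔL| ≈ 0.512 mm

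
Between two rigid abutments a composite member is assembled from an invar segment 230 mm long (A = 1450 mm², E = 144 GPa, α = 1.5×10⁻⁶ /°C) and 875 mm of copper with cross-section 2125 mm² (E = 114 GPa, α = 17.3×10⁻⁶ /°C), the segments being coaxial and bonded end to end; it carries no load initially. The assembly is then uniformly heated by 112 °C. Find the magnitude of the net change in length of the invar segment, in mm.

|ΔL| ≈ 0.367 mm

If the supports were absent, the total length change would be Σ αᵢΔT Lᵢ = 1.5×10⁻⁶×112×230 + 17.3×10⁻⁶×112×875 = 1.734 mm.
Since the ends are fixed, an axial force P builds up, equal in every segment, with P · Σ Lᵢ/(AᵢEᵢ) = δ_free.
The series flexibility is Σ Lᵢ/(AᵢEᵢ) = 230/(1450×144×10³) + 875/(2125×114×10³) = 4.714×10⁻⁶ mm/N.
Hence P = δ_free / Σ(L/AE) = 1.734/4.714×10⁻⁶ = 367.9 kN (compressive).
For the invar segment, free thermal change = 1.5×10⁻⁶×112×230 = 0.03864 mm and elastic change from P = 367900×230/(1450×144×10³) = 0.4052 mm; these oppose, so the net change is 0.367 mm (segment shortens).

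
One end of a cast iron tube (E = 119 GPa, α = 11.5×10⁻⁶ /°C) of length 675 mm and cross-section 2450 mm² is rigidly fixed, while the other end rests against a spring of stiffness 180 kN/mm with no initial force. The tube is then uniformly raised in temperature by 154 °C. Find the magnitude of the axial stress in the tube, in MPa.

The unrestrained thermal change is αΔT L = 11.5×10⁻⁶ × 154 × 675 = 1.195 mm.
Let P be the compressive force at the spring. The tube shortens elastically by PL/(AE) and the spring compresses by P/k; together these equal δ_free.
P [ L/(AE) + 1/k ] = δ_free → P [ 675/(2450×119×10³) + 1/(180×10³) ] = 1.195.
P = 1.195 / 7.871×10⁻⁶ = 151900 N.
σ = P/A = 151900/2450 = 61.99 MPa.

σ ≈ 62 MPa (compressive)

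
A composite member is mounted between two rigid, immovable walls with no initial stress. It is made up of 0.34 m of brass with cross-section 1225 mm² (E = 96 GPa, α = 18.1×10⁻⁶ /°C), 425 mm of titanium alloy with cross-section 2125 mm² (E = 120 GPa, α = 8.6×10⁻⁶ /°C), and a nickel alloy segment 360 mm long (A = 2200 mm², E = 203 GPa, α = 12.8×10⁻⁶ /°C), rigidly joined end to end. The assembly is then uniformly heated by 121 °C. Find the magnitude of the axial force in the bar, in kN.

Free thermal expansion of the whole bar: Σ αᵢΔT Lᵢ = 18.1×10⁻⁶×121×340 + 8.6×10⁻⁶×121×425 + 12.8×10⁻⁶×121×360 = 1.744 mm.
Since the ends are fixed, an axial force P builds up, equal in every segment, with P · Σ Lᵢ/(AᵢEᵢ) = δ_free.
The series flexibility is Σ Lᵢ/(AᵢEᵢ) = 340/(1225×96×10³) + 425/(2125×120×10³) + 360/(2200×203×10³) = 5.364×10⁻⁶ mm/N.
P = 1.744 / 5.364×10⁻⁶ = 325200 N = 325.2 kN, compressive.

P ≈ 325 kN (compressive)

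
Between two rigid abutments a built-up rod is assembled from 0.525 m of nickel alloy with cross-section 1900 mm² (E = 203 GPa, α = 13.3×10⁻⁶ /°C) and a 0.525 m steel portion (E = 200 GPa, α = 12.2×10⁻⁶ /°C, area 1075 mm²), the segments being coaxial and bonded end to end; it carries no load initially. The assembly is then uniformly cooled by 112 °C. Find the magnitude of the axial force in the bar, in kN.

Free thermal contraction of the whole bar: Σ αᵢΔT Lᵢ = 13.3×10⁻⁶×112×525 + 12.2×10⁻⁶×112×525 = 1.499 mm.
The rigid supports impose zero overall length change; the single axial force P common to all segments must satisfy P Σ Lᵢ/(AᵢEᵢ) = δ_free.
Σ Lᵢ/(AᵢEᵢ) = 525/(1900×203×10³) + 525/(1075×200×10³) = 3.803×10⁻⁶ mm/N.
Hence P = δ_free / Σ(L/AE) = 1.499/3.803×10⁻⁶ = 394.3 kN (tensile).

P ≈ 394 kN (tensile)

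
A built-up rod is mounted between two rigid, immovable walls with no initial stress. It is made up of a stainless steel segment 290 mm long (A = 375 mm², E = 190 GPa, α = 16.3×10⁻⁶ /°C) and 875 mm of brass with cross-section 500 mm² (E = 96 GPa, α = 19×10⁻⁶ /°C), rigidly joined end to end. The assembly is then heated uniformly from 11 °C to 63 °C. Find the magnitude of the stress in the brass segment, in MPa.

σ ≈ 99.6 MPa (compressive)

Free thermal expansion of the whole bar: Σ αᵢΔT Lᵢ = 16.3×10⁻⁶×52×290 + 19×10⁻⁶×52×875 = 1.11 mm.
The walls prevent any net length change, so an axial force P (same in every segment) develops. Compatibility: P · Σ Lᵢ/(AᵢEᵢ) = δ_free.
Σ Lᵢ/(AᵢEᵢ) = 290/(375×190×10³) + 875/(500×96×10³) = 2.23×10⁻⁵ mm/N.
P = 1.11 / 2.23×10⁻⁵ = 49790 N = 49.79 kN, compressive.
σ_{brass} = P / A = 49790 / 500 = 99.58 MPa.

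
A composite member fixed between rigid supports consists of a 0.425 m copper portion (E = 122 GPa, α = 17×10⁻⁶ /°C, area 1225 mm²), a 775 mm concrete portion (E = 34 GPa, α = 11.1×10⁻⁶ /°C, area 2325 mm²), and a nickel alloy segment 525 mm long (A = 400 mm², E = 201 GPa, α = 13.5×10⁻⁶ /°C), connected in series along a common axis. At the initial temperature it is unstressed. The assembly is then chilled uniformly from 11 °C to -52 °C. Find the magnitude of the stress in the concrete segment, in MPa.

σ ≈ 32.4 MPa (tensile)

With the walls removed the bar would change length by δ_free = Σ αᵢΔT Lᵢ = 17×10⁻⁶×63×425 + 11.1×10⁻⁶×63×775 + 13.5×10⁻⁶×63×525 = 1.444 mm.
Since the ends are fixed, an axial force P builds up, equal in every segment, with P · Σ Lᵢ/(AᵢEᵢ) = δ_free.
The series flexibility is Σ Lᵢ/(AᵢEᵢ) = 425/(1225×122×10³) + 775/(2325×34×10³) + 525/(400×201×10³) = 1.918×10⁻⁵ mm/N.
P = 1.444 / 1.918×10⁻⁵ = 75280 N = 75.28 kN, tensile.
σ_{concrete} = P / A = 75280 / 2325 = 32.38 MPa.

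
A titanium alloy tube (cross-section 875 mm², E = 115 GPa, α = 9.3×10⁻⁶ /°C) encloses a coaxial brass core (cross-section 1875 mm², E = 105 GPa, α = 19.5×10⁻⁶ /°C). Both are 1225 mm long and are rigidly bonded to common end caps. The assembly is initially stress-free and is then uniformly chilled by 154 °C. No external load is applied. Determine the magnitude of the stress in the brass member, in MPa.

Equilibrium of a rigid end plate with no external load gives equal and opposite internal forces ±P in the two members. Since α_{brass} > α_{titanium alloy}, cooling drives the brass into tension and the titanium alloy into compression.
Compatibility of the two members (thermal + elastic change equal): (α₁ − α₂)ΔT = P·[1/(A₁E₁) + 1/(A₂E₂)].
|α₁ − α₂|·ΔT = 10.2×10⁻⁶ × 154 = 0.001571.
1/(A₁E₁) + 1/(A₂E₂) = 1/(875×115×10³) + 1/(1875×105×10³) = 1.502×10⁻⁸ N⁻¹.
So P = 0.001571 / 1.502×10⁻⁸ = 104.6 kN.
σ_{brass} = P/A₂ = 104600/1875 = 55.79 MPa, tensile.

σ ≈ 55.8 MPa (tensile)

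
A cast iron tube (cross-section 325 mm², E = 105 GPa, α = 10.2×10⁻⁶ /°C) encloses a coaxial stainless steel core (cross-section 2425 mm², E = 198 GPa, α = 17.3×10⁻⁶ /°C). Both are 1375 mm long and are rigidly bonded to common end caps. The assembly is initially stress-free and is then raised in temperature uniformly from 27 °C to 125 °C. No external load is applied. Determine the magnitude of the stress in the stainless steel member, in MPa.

Both members must finish at the same length. With the larger α, the stainless steel tends to over-expand; the plates restrain it, putting the stainless steel in compression and the cast iron in tension. With no external load the two internal forces are equal and opposite, magnitude P.
Setting the final lengths equal and cancelling L: (α₁ − α₂)ΔT = P/(A₁E₁) + P/(A₂E₂).
|α₁ − α₂|·ΔT = 7.1×10⁻⁶ × 98 = 0.0006958.
1/(A₁E₁) + 1/(A₂E₂) = 1/(325×105×10³) + 1/(2425×198×10³) = 3.139×10⁻⁸ N⁻¹.
So P = 0.0006958 / 3.139×10⁻⁸ = 22.17 kN.
σ_{stainless steel} = P/A₂ = 22170/2425 = 9.142 MPa, compressive.

σ ≈ 9.14 MPa (compressive)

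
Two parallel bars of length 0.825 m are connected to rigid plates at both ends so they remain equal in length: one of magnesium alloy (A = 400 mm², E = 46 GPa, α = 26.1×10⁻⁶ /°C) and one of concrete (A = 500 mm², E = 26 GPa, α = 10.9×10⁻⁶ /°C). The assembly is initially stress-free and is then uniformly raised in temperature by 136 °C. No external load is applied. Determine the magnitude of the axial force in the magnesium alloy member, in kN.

Both members must finish at the same length. With the larger α, the magnesium alloy tends to over-expand; the plates restrain it, putting the magnesium alloy in compression and the concrete in tension. With no external load the two internal forces are equal and opposite, magnitude P.
Equating the net (thermal + elastic) strains gives |α₁ − α₂|·ΔT = P·[1/(A₁E₁) + 1/(A₂E₂)].
|α₁ − α₂|·ΔT = 15.2×10⁻⁶ × 136 = 0.002067.
1/(A₁E₁) + 1/(A₂E₂) = 1/(400×46×10³) + 1/(500×26×10³) = 1.313×10⁻⁷ N⁻¹.
So P = 0.002067 / 1.313×10⁻⁷ = 15.75 kN.

P ≈ 15.7 kN (compressive in the magnesium alloy)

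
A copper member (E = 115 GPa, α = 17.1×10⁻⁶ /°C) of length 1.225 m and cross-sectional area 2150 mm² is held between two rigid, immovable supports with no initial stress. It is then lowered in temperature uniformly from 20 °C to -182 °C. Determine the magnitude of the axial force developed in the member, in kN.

Full restraint means ε = 0, so the stress is σ = EαΔT = 115×10³ × 17.1×10⁻⁶ × 202 = 397.2 MPa.
Then P = σA = 397.2 × 2150 mm² = 854.1 kN, tensile.

P ≈ 854 kN (tensile)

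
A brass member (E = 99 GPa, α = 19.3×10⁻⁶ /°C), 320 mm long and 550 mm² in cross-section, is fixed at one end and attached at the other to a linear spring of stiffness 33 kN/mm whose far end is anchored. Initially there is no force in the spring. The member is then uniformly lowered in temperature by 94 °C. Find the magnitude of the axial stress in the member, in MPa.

σ ≈ 29.2 MPa (tensile)

Free thermal contraction: δ_free = αΔT L = 19.3×10⁻⁶ × 94 × 320 = 0.5805 mm.
With a force P in the spring, the elastic change of the member is PL/(AE) and that of the spring is P/k; compatibility requires their sum to equal δ_free.
So P = δ_free / [L/(AE) + 1/k] = 0.5805 / [ 320/(550×99×10³) + 1/(33×10³) ].
P = 0.5805 / 3.618×10⁻⁵ = 16050 N.
σ = P/A = 16050/550 = 29.17 MPa.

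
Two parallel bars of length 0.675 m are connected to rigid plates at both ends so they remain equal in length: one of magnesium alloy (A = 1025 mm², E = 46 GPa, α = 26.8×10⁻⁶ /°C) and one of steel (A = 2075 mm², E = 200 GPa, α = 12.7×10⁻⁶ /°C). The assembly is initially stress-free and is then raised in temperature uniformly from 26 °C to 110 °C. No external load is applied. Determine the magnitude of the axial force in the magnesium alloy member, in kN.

Both members must finish at the same length. With the larger α, the magnesium alloy tends to over-expand; the plates restrain it, putting the magnesium alloy in compression and the steel in tension. With no external load the two internal forces are equal and opposite, magnitude P.
Compatibility of the two members (thermal + elastic change equal): (α₁ − α₂)ΔT = P·[1/(A₁E₁) + 1/(A₂E₂)].
|α₁ − α₂|·ΔT = 14.1×10⁻⁶ × 84 = 0.001184.
1/(A₁E₁) + 1/(A₂E₂) = 1/(1025×46×10³) + 1/(2075×200×10³) = 2.362×10⁻⁸ N⁻¹.
P = 0.001184 / 2.362×10⁻⁸ = 50150 N = 50.15 kN.

P ≈ 50.1 kN (compressive in the magnesium alloy)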